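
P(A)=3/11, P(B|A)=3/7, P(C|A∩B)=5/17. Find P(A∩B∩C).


P(A∩B∩C) = P(A) * P(B|A) * P(C|A∩B)
= 3/11 * 3/7 * 5/17
= 9/77 * 5/17 = 45/1309

45/1309


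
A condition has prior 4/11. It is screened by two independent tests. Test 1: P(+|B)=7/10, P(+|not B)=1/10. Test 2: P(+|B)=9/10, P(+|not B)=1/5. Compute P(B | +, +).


After test 1: P(+) = 7/10*4/11 + 1/10*7/11 = 7/22
P(B|+) = (14/55)/(7/22) = 4/5
After test 2 (use post1 as new prior): P(+) = 9/10*4/5 + 1/5*1/5 = 19/25
P(B|+,+) = (18/25)/(19/25) = 18/19

18/19


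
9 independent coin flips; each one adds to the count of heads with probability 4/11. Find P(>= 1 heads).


P(at least one) = 1 - P(none)
P(none) = (1 - 4/11)^9 = (7/11)^9 = 40353607/2357947691
P(at least one) = 1 - 40353607/2357947691 = 2317594084/2357947691

2317594084/2357947691


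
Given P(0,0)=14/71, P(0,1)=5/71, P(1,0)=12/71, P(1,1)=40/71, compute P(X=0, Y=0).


Read from table: P(X=0, Y=0) = 14/71

14/71


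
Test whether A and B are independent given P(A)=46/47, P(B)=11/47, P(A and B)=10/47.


P(A)*P(B) = 46/47*11/47 = 506/2209
P(A∩B) = 10/47 != 506/2209, so not independent

No, A and B are not independent


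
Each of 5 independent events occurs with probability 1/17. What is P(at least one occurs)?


P(at least one) = 1 - P(none)
P(none) = (1 - 1/17)^5 = (16/17)^5 = 1048576/1419857
P(at least one) = 1 - 1048576/1419857 = 371281/1419857

371281/1419857


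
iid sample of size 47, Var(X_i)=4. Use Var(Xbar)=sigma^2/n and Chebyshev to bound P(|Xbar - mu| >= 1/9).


Var(Xbar) = Var(X)/n = 4/47
Chebyshev: P(|Xbar-mu| >= 1/9) <= Var(Xbar)/(1/9)^2 = (4/47)/(1/81) = 324/47
Bound exceeds 1, so trivial bound: 1

1


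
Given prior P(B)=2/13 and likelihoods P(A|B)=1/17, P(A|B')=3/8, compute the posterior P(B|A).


P(A) = P(A|B)P(B) + P(A|B')P(B') = 1/17*2/13 + 3/8*11/13 = 577/1768
P(B|A) = P(A|B)P(B)/P(A) = (2/221)/(577/1768) = 16/577

16/577


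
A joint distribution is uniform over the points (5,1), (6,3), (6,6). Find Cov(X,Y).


E[X]=17/3, E[Y]=10/3, E[XY]=59/3
Cov(X,Y) = E[XY] - E[X]E[Y] = 59/3 - 17/3*10/3 = 7/9

7/9


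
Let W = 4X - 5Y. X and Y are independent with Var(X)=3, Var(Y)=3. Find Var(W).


Independence => Cov(X,Y)=0
Var(4X - 5Y) = 4^2*Var(X) + (-5)^2*Var(Y)
= 16*3 + 25*3 = 123

123


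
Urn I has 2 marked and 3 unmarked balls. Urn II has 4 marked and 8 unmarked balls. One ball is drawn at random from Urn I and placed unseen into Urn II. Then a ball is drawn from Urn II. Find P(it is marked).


P(transfer marked) = 2/5; P(transfer unmarked) = 3/5
If marked transferred: Urn II has 5 marked of 13, so P(marked|marked moved) = 5/13
If unmarked transferred: Urn II has 4 marked of 13, so P(marked|unmarked moved) = 4/13
By total probability: P(marked) = 2/5*5/13 + 3/5*4/13 = 22/65

22/65


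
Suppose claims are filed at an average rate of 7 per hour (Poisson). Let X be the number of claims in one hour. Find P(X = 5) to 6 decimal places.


P(X=5) = e^(-7) * 7^5 / 5!
≈ 0.0009118819656 * 16807 / 120
≈ 0.127717

0.127717


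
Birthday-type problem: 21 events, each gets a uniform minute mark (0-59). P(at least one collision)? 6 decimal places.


P(all different) = prod((60-i)/60 for i=0..20) = 0.018596
P(at least one match) = 1 - 0.018596 = 0.981404

0.981404


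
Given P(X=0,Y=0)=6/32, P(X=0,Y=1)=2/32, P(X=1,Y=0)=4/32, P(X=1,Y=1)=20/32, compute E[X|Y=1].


P(Y=1) = 22/32
E[X|Y=1] = (0*2 + 1*20)/22 = 20/22 = 10/11

10/11


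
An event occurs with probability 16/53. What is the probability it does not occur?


P(A') = 1 - P(A) = 1 - 16/53 = 37/53

37/53


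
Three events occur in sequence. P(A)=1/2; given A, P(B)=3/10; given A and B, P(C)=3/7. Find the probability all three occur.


P(A∩B∩C) = P(A) * P(B|A) * P(C|A∩B)
= 1/2 * 3/10 * 3/7
= 3/20 * 3/7 = 9/140

9/140


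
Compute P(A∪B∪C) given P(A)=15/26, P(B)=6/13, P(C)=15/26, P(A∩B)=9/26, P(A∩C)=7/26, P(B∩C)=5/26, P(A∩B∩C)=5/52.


P(A∪B∪C) = P(A)+P(B)+P(C) - P(AB)-P(AC)-P(BC) + P(ABC)
= 15/26+6/13+15/26 - 9/26-7/26-5/26 + 5/52
= 47/52

47/52


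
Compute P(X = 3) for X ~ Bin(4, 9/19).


P(X=3) = C(4,3) * p^3 * (1-p)^1
= 4 * 729/6859 * 10/19
= 29160/130321

29160/130321


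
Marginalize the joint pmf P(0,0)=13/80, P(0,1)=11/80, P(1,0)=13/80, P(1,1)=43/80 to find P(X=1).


P(X=1) = P(1,0)+P(1,1) = 13/80 + 43/80 = 56/80 = 7/10

7/10


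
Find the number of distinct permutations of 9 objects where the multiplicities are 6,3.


9! = 362880
Denominator: 6!=720 * 3!=6
Coefficient = 362880 / 4320 = 84

84


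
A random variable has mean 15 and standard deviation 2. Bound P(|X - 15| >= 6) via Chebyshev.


k = 6/2 = 3
Chebyshev: P(|X-mu| >= k*sigma) <= 1/k^2 = 1/3^2 = 1/9

1/9


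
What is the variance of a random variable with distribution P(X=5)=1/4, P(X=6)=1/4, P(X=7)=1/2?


E[X] = 25/4, E[X^2] = 159/4
Var(X) = E[X^2] - (E[X])^2 = 159/4 - (25/4)^2 = 11/16

11/16


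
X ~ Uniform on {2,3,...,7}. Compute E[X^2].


E[X^2] = (1/6) * sum(x^2 for x=2..7)
= 139/6

139/6


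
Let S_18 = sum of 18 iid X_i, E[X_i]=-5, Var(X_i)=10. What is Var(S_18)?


By independence, Var(S_n) = n*Var(X_1) = 18*10 = 180

180


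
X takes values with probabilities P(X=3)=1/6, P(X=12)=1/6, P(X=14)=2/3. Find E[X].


E[X] = sum(x * P(x))
= 3*1/6 + 12*1/6 + 14*2/3
= 71/6

71/6


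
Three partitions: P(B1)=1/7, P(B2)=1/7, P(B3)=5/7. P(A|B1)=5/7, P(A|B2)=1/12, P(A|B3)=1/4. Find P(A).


P(A) = P(A|B1)P(B1) + P(A|B2)P(B2) + P(A|B3)P(B3)
= 5/7*1/7 + 1/12*1/7 + 1/4*5/7
= 5/49 + 1/84 + 5/28 = 43/147

43/147


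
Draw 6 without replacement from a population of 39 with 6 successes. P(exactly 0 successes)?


P(X=0) = C(6,0)*C(33,6) / C(39,6)
= 1*1107568 / 3262623
= 1107568/3262623 = 158224/466089

158224/466089


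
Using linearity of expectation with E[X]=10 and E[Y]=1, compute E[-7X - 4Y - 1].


E[-7X - 4Y - 1] = -7*E[X] - 4*E[Y] - 1
= (-7)*(10) + (-4)*(1) + (-1)
= -70 - 4 - 1 = -75

-75


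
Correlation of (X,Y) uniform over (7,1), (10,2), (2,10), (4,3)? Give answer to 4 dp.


Cov(X,Y) = -8.2500, Var(X) = 9.1875, Var(Y) = 12.5000
rho = Cov/(sqrt(VarX)*sqrt(VarY)) = -0.7698

-0.7698


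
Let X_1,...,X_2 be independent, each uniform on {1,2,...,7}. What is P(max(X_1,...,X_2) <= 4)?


P(max <= 4) = P(all X_i <= 4) = (P(X_1 <= 4))^2
= (4/7)^2 = 16/49

16/49


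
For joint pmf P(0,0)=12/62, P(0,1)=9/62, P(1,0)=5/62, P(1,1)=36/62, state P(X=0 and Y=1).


Read from table: P(X=0, Y=1) = 9/62

9/62


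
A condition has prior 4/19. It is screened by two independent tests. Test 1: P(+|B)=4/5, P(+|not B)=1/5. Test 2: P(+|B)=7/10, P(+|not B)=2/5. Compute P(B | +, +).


After test 1: P(+) = 4/5*4/19 + 1/5*15/19 = 31/95
P(B|+) = (16/95)/(31/95) = 16/31
After test 2 (use post1 as new prior): P(+) = 7/10*16/31 + 2/5*15/31 = 86/155
P(B|+,+) = (56/155)/(86/155) = 28/43

28/43


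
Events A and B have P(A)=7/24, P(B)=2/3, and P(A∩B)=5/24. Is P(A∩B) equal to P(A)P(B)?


P(A)*P(B) = 7/24*2/3 = 7/36
P(A∩B) = 5/24 != 7/36, so not independent

No, A and B are not independent


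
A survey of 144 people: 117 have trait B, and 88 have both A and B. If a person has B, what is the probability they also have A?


P(A|B) = P(A∩B)/P(B) = (88/144)/(117/144) = 88/117

88/117


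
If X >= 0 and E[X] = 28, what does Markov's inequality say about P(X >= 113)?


Markov: P(X >= a) <= E[X]/a
P(X >= 113) <= 28/113

28/113


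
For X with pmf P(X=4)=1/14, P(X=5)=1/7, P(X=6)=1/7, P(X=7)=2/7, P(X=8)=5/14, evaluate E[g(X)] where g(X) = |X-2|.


E[|X-2|] = sum(g(x)*P(x))
= 2*1/14 + 3*1/7 + 4*1/7 + 5*2/7 + 6*5/14
= 33/7

33/7


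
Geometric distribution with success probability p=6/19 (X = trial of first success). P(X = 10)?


P(X=10) = (1-p)^9 * p = (13/19)^9 * 6/19
= 10604499373/322687697779 * 6/19 = 63626996238/6131066257801

63626996238/6131066257801


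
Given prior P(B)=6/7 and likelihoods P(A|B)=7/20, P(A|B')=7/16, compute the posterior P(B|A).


P(A) = P(A|B)P(B) + P(A|B')P(B') = 7/20*6/7 + 7/16*1/7 = 29/80
P(B|A) = P(A|B)P(B)/P(A) = (3/10)/(29/80) = 24/29

24/29


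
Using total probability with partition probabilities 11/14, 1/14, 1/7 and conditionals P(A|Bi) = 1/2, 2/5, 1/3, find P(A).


P(A) = P(A|B1)P(B1) + P(A|B2)P(B2) + P(A|B3)P(B3)
= 1/2*11/14 + 2/5*1/14 + 1/3*1/7
= 11/28 + 1/35 + 1/21 = 197/420

197/420


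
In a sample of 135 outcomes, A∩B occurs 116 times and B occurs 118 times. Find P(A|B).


P(A|B) = P(A∩B)/P(B) = (116/135)/(118/135) = 116/118 = 58/59

58/59


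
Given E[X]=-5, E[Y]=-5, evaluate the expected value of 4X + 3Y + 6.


E[4X + 3Y + 6] = 4*E[X] + 3*E[Y] + 6
= (4)*(-5) + (3)*(-5) + (6)
= -20 - 15 + 6 = -29

-29


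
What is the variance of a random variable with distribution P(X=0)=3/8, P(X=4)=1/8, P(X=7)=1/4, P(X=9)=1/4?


E[X] = 9/2, E[X^2] = 69/2
Var(X) = E[X^2] - (E[X])^2 = 69/2 - (9/2)^2 = 57/4

57/4


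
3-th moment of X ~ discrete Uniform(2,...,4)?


E[X^3] = (1/3) * sum(x^3 for x=2..4)
= 99/3 = 33

33


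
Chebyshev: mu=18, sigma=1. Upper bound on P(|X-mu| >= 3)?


k = 3/1 = 3
Chebyshev: P(|X-mu| >= k*sigma) <= 1/k^2 = 1/3^2 = 1/9

1/9


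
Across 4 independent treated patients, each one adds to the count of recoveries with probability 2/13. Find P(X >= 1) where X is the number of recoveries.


P(X>=1) = P(X=1) + P(X=2) + P(X=3) + P(X=4)
= 10648/28561 + 2904/28561 + 352/28561 + 16/28561
= 13920/28561

13920/28561


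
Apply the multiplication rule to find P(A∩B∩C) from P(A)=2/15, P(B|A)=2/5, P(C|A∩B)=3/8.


P(A∩B∩C) = P(A) * P(B|A) * P(C|A∩B)
= 2/15 * 2/5 * 3/8
= 4/75 * 3/8 = 1/50

1/50


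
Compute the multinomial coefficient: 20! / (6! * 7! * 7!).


20! = 2432902008176640000
Denominator: 6!=720 * 7!=5040 * 7!=5040
Coefficient = 2432902008176640000 / 18289152000 = 133024320

133024320


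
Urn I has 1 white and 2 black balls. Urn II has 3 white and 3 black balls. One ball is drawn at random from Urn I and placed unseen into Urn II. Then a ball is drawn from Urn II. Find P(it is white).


P(transfer white) = 1/3; P(transfer black) = 2/3
If white transferred: Urn II has 4 white of 7, so P(white|white moved) = 4/7
If black transferred: Urn II has 3 white of 7, so P(white|black moved) = 3/7
By total probability: P(white) = 1/3*4/7 + 2/3*3/7 = 10/21

10/21


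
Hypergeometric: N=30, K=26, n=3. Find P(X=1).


P(X=1) = C(26,1)*C(4,2) / C(30,3)
= 26*6 / 4060
= 156/4060 = 39/1015

39/1015


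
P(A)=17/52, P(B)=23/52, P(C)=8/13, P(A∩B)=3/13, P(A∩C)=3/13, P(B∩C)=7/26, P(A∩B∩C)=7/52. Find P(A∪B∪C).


P(A∪B∪C) = P(A)+P(B)+P(C) - P(AB)-P(AC)-P(BC) + P(ABC)
= 17/52+23/52+8/13 - 3/13-3/13-7/26 + 7/52
= 41/52

41/52


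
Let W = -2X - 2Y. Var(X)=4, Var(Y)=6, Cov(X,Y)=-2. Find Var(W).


Var(-2X - 2Y) = (-2)^2*Var(X) + (-2)^2*Var(Y) + 2*(-2)*(-2)*Cov(X,Y)
= 4*4 + 4*6 + 8*(-2)
= 16 + 24 - 16 = 24

24


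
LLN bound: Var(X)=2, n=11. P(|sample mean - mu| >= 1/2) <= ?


Var(Xbar) = Var(X)/n = 2/11
Chebyshev: P(|Xbar-mu| >= 1/2) <= Var(Xbar)/(1/2)^2 = (2/11)/(1/4) = 8/11

8/11


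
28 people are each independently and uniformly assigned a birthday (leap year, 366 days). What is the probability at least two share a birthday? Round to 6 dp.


P(all different) = prod((366-i)/366 for i=0..27) = 0.346570
P(at least one match) = 1 - 0.346570 = 0.653430

0.653430


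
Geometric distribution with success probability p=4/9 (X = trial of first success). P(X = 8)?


P(X=8) = (1-p)^7 * p = (5/9)^7 * 4/9
= 78125/4782969 * 4/9 = 312500/43046721

312500/43046721


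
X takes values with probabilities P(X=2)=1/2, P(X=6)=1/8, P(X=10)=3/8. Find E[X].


E[X] = sum(x * P(x))
= 2*1/2 + 6*1/8 + 10*3/8
= 11/2

11/2


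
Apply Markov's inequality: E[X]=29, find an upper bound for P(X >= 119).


Markov: P(X >= a) <= E[X]/a
P(X >= 119) <= 29/119

29/119


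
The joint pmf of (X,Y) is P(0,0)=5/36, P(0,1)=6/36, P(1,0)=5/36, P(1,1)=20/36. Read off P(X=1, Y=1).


Read from table: P(X=1, Y=1) = 20/36 = 5/9

5/9


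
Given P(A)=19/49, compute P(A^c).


P(A') = 1 - P(A) = 1 - 19/49 = 30/49

30/49


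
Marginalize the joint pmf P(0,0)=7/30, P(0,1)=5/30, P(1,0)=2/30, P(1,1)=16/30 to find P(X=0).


P(X=0) = P(0,0)+P(0,1) = 7/30 + 5/30 = 12/30 = 2/5

2/5


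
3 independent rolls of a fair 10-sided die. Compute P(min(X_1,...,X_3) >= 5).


P(min >= 5) = P(all X_i >= 5) = (P(X_1 >= 5))^3
= (6/10)^3 = (3/5)^3 = 27/125

27/125


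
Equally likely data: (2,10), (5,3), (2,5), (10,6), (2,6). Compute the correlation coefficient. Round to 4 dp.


Cov(X,Y) = -1.8000, Var(X) = 9.7600, Var(Y) = 5.2000
rho = Cov/(sqrt(VarX)*sqrt(VarY)) = -0.2527

-0.2527


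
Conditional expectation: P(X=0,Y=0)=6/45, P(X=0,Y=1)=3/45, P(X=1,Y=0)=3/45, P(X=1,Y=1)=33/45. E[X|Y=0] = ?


P(Y=0) = 9/45
E[X|Y=0] = (0*6 + 1*3)/9 = 3/9 = 1/3

1/3


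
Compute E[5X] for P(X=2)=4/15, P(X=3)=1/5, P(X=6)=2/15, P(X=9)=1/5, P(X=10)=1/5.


E[5X] = sum(g(x)*P(x))
= 10*4/15 + 15*1/5 + 30*2/15 + 45*1/5 + 50*1/5
= 86/3

86/3


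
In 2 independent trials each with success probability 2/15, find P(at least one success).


P(at least one) = 1 - P(none)
P(none) = (1 - 2/15)^2 = (13/15)^2 = 169/225
P(at least one) = 1 - 169/225 = 56/225

56/225


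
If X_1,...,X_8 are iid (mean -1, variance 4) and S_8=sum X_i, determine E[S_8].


E[S_n] = n*E[X_1] = 8*-1 = -8

-8


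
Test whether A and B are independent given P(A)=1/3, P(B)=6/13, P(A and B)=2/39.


P(A)*P(B) = 1/3*6/13 = 2/13
P(A∩B) = 2/39 != 2/13, so not independent

No, A and B are not independent


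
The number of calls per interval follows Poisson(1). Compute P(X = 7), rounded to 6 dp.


P(X=7) = e^(-1) * 1^7 / 7!
≈ 0.3678794412 * 1 / 5040
≈ 0.000073

0.000073


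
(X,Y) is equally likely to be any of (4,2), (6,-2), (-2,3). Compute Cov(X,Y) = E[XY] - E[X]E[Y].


E[X]=8/3, E[Y]=1, E[XY]=-10/3
Cov(X,Y) = E[XY] - E[X]E[Y] = -10/3 - 8/3*1 = -6

-6


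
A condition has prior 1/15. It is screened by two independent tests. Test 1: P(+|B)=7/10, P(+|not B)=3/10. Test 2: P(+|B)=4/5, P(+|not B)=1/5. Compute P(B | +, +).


After test 1: P(+) = 7/10*1/15 + 3/10*14/15 = 49/150
P(B|+) = (7/150)/(49/150) = 1/7
After test 2 (use post1 as new prior): P(+) = 4/5*1/7 + 1/5*6/7 = 2/7
P(B|+,+) = (4/35)/(2/7) = 2/5

2/5


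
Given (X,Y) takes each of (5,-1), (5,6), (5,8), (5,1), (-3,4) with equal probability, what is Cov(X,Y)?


E[X]=17/5, E[Y]=18/5, E[XY]=58/5
Cov(X,Y) = E[XY] - E[X]E[Y] = 58/5 - 17/5*18/5 = -16/25

-16/25


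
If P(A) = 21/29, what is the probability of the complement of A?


P(A') = 1 - P(A) = 1 - 21/29 = 8/29

8/29


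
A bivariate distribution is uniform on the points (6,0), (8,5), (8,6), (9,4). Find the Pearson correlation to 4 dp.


Cov(X,Y) = 1.9375, Var(X) = 1.1875, Var(Y) = 5.1875
rho = Cov/(sqrt(VarX)*sqrt(VarY)) = 0.7806

0.7806


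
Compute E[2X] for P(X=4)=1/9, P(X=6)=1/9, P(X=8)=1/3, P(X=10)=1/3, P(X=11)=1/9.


E[2X] = sum(g(x)*P(x))
= 8*1/9 + 12*1/9 + 16*1/3 + 20*1/3 + 22*1/9
= 50/3

50/3


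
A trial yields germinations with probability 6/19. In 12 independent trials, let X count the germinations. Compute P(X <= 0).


P(X<=0) = P(X=0)
= 23298085122481/2213314919066161
= 23298085122481/2213314919066161

23298085122481/2213314919066161


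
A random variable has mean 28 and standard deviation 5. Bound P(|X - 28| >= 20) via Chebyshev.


k = 20/5 = 4
Chebyshev: P(|X-mu| >= k*sigma) <= 1/k^2 = 1/4^2 = 1/16

1/16


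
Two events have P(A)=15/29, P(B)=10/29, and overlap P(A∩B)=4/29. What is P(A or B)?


P(A∪B) = P(A) + P(B) - P(A∩B)
= 15/29 + 10/29 - 4/29 = 21/29

21/29


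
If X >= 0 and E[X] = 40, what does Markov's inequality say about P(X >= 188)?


Markov: P(X >= a) <= E[X]/a
P(X >= 188) <= 40/188 = 10/47

10/47


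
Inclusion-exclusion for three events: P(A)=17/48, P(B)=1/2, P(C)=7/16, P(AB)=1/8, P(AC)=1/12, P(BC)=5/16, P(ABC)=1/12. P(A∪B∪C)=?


P(A∪B∪C) = P(A)+P(B)+P(C) - P(AB)-P(AC)-P(BC) + P(ABC)
= 17/48+1/2+7/16 - 1/8-1/12-5/16 + 1/12
= 41/48

41/48


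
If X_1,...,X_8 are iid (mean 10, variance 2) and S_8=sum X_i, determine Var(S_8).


By independence, Var(S_n) = n*Var(X_1) = 8*2 = 16

16


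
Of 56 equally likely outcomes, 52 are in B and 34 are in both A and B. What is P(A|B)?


P(A|B) = P(A∩B)/P(B) = (34/56)/(52/56) = 34/52 = 17/26

17/26


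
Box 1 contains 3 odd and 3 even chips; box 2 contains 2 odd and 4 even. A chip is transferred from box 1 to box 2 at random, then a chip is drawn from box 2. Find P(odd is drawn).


P(transfer odd) = 3/6 = 1/2; P(transfer even) = 1/2
If odd transferred: Urn II has 3 odd of 7, so P(odd|odd moved) = 3/7
If even transferred: Urn II has 2 odd of 7, so P(odd|even moved) = 2/7
By total probability: P(odd) = 1/2*3/7 + 1/2*2/7 = 5/14

5/14


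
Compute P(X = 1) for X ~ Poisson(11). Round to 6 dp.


P(X=1) = e^(-11) * 11^1 / 1!
≈ 0.00001670170079 * 11 / 1
≈ 0.000184

0.000184


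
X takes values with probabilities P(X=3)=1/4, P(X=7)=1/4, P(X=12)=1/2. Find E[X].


E[X] = sum(x * P(x))
= 3*1/4 + 7*1/4 + 12*1/2
= 17/2

17/2


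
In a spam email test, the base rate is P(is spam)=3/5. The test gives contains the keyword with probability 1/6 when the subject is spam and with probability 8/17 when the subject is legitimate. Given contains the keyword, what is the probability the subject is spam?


P(A) = P(A|B)P(B) + P(A|B')P(B') = 1/6*3/5 + 8/17*2/5 = 49/170
P(B|A) = P(A|B)P(B)/P(A) = (1/10)/(49/170) = 17/49

17/49


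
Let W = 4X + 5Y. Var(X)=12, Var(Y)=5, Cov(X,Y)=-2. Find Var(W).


Var(4X + 5Y) = 4^2*Var(X) + 5^2*Var(Y) + 2*4*5*Cov(X,Y)
= 16*12 + 25*5 + 40*(-2)
= 192 + 125 - 80 = 237

237


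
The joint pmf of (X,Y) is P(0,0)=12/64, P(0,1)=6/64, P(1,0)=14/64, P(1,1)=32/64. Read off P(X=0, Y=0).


Read from table: P(X=0, Y=0) = 12/64 = 3/16

3/16


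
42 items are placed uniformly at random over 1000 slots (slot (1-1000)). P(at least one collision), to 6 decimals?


P(all different) = prod((1000-i)/1000 for i=0..41) = 0.417628
P(at least one match) = 1 - 0.417628 = 0.582372

0.582372


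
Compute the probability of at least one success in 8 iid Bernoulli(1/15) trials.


P(at least one) = 1 - P(none)
P(none) = (1 - 1/15)^8 = (14/15)^8 = 1475789056/2562890625
P(at least one) = 1 - 1475789056/2562890625 = 1087101569/2562890625

1087101569/2562890625


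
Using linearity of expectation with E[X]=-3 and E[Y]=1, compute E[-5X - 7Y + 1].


E[-5X - 7Y + 1] = -5*E[X] - 7*E[Y] + 1
= (-5)*(-3) + (-7)*(1) + (1)
= 15 - 7 + 1 = 9

9


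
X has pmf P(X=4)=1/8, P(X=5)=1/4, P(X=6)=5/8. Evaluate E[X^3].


E[X^3] = sum(x^3 * P(x))
= 64*1/8 + 125*1/4 + 216*5/8
= 697/4

697/4


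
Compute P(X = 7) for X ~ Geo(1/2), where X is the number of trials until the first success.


P(X=7) = (1-p)^6 * p = (1/2)^6 * 1/2
= 1/64 * 1/2 = 1/128

1/128


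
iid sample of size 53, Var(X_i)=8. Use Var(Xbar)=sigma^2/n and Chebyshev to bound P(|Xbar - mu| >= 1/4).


Var(Xbar) = Var(X)/n = 8/53
Chebyshev: P(|Xbar-mu| >= 1/4) <= Var(Xbar)/(1/4)^2 = (8/53)/(1/16) = 128/53
Bound exceeds 1, so trivial bound: 1

1


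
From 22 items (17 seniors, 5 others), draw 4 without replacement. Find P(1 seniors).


P(X=1) = C(17,1)*C(5,3) / C(22,4)
= 17*10 / 7315
= 170/7315 = 34/1463

34/1463


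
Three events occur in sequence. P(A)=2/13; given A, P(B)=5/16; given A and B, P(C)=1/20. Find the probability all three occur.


P(A∩B∩C) = P(A) * P(B|A) * P(C|A∩B)
= 2/13 * 5/16 * 1/20
= 5/104 * 1/20 = 1/416

1/416


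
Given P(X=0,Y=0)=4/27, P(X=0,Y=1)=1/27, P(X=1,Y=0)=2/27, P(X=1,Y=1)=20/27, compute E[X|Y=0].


P(Y=0) = 6/27
E[X|Y=0] = (0*4 + 1*2)/6 = 2/6 = 1/3

1/3


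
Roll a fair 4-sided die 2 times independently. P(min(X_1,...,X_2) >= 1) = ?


P(min >= 1) = P(all X_i >= 1) = (P(X_1 >= 1))^2
= (4/4)^2 = 1^2 = 1

1


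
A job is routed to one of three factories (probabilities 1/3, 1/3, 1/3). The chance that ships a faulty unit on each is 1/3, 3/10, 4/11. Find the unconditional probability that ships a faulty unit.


P(A) = P(A|B1)P(B1) + P(A|B2)P(B2) + P(A|B3)P(B3)
= 1/3*1/3 + 3/10*1/3 + 4/11*1/3
= 1/9 + 1/10 + 4/33 = 329/990

329/990


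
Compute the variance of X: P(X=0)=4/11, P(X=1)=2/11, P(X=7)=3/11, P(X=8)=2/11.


E[X] = 39/11, E[X^2] = 277/11
Var(X) = E[X^2] - (E[X])^2 = 277/11 - (39/11)^2 = 1526/121

1526/121


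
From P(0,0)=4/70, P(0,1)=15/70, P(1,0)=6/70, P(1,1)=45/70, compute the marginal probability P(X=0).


P(X=0) = P(0,0)+P(0,1) = 4/70 + 15/70 = 19/70

19/70


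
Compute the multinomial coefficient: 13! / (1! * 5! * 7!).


13! = 6227020800
Denominator: 1!=1 * 5!=120 * 7!=5040
Coefficient = 6227020800 / 604800 = 10296

10296


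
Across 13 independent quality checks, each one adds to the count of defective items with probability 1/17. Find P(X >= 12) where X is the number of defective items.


P(X>=12) = P(X=12) + P(X=13)
= 208/9904578032905937 + 1/9904578032905937
= 209/9904578032905937

209/9904578032905937


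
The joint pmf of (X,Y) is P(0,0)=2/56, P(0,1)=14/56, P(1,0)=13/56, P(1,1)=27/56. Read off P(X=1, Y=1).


Read from table: P(X=1, Y=1) = 27/56

27/56


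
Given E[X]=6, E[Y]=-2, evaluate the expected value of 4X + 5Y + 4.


E[4X + 5Y + 4] = 4*E[X] + 5*E[Y] + 4
= (4)*(6) + (5)*(-2) + (4)
= 24 - 10 + 4 = 18

18


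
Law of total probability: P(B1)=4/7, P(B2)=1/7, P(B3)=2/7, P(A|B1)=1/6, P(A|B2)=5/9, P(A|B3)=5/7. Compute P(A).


P(A) = P(A|B1)P(B1) + P(A|B2)P(B2) + P(A|B3)P(B3)
= 1/6*4/7 + 5/9*1/7 + 5/7*2/7
= 2/21 + 5/63 + 10/49 = 167/441

167/441


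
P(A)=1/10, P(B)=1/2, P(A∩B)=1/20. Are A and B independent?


P(A)*P(B) = 1/10*1/2 = 1/20
P(A∩B) = 1/20, which equals P(A)P(B), so independent

Yes, A and B are independent


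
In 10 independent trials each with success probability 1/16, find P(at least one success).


P(at least one) = 1 - P(none)
P(none) = (1 - 1/16)^10 = (15/16)^10 = 576650390625/1099511627776
P(at least one) = 1 - 576650390625/1099511627776 = 522861237151/1099511627776

522861237151/1099511627776


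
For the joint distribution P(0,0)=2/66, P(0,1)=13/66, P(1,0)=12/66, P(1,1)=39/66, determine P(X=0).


P(X=0) = P(0,0)+P(0,1) = 2/66 + 13/66 = 15/66 = 5/22

5/22


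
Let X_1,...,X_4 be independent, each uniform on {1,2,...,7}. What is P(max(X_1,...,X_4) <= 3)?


P(max <= 3) = P(all X_i <= 3) = (P(X_1 <= 3))^4
= (3/7)^4 = 81/2401

81/2401


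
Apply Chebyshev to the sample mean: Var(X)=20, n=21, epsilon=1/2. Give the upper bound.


Var(Xbar) = Var(X)/n = 20/21
Chebyshev: P(|Xbar-mu| >= 1/2) <= Var(Xbar)/(1/2)^2 = (20/21)/(1/4) = 80/21
Bound exceeds 1, so trivial bound: 1

1


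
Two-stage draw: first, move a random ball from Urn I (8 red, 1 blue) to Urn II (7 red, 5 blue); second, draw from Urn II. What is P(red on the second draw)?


P(transfer red) = 8/9; P(transfer blue) = 1/9
If red transferred: Urn II has 8 red of 13, so P(red|red moved) = 8/13
If blue transferred: Urn II has 7 red of 13, so P(red|blue moved) = 7/13
By total probability: P(red) = 8/9*8/13 + 1/9*7/13 = 71/117

71/117


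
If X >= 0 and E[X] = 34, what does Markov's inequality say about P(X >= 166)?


Markov: P(X >= a) <= E[X]/a
P(X >= 166) <= 34/166 = 17/83

17/83


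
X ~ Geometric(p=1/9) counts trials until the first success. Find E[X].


For geometric (trials until first success), E[X] = 1/p = 1/(1/9) = 9

9


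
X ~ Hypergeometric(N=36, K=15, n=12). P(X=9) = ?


P(X=9) = C(15,9)*C(21,3) / C(36,12)
= 5005*1330 / 1251677700
= 6656650/1251677700 = 1463/275094

1463/275094


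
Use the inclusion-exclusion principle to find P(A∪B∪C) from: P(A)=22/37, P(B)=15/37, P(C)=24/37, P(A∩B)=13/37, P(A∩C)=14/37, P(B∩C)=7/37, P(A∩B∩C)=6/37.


P(A∪B∪C) = P(A)+P(B)+P(C) - P(AB)-P(AC)-P(BC) + P(ABC)
= 22/37+15/37+24/37 - 13/37-14/37-7/37 + 6/37
= 33/37

33/37


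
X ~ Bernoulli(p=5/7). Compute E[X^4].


For Bernoulli: X in {0,1}
E[X^4] = 0^4*(1-5/7) + 1^4*5/7 = 5/7

5/7


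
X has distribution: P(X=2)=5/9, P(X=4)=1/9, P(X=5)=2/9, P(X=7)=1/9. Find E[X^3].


E[X^3] = sum(g(x)*P(x))
= 8*5/9 + 64*1/9 + 125*2/9 + 343*1/9
= 697/9

697/9


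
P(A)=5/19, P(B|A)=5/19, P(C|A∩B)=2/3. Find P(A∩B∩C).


P(A∩B∩C) = P(A) * P(B|A) * P(C|A∩B)
= 5/19 * 5/19 * 2/3
= 25/361 * 2/3 = 50/1083

50/1083


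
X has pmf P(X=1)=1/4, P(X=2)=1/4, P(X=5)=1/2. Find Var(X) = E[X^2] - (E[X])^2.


E[X] = 13/4, E[X^2] = 55/4
Var(X) = E[X^2] - (E[X])^2 = 55/4 - (13/4)^2 = 51/16

51/16


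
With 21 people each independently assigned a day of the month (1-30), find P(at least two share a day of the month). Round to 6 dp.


P(all different) = prod((30-i)/30 for i=0..20) = 0.000070
P(at least one match) = 1 - 0.000070 = 0.999930

0.999930


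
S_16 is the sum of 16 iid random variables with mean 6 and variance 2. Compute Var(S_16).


By independence, Var(S_n) = n*Var(X_1) = 16*2 = 32

32


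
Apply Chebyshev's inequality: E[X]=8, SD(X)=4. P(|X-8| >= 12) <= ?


k = 12/4 = 3
Chebyshev: P(|X-mu| >= k*sigma) <= 1/k^2 = 1/3^2 = 1/9

1/9


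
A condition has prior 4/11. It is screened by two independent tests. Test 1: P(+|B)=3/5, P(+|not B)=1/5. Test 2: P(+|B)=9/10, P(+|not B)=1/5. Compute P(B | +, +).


After test 1: P(+) = 3/5*4/11 + 1/5*7/11 = 19/55
P(B|+) = (12/55)/(19/55) = 12/19
After test 2 (use post1 as new prior): P(+) = 9/10*12/19 + 1/5*7/19 = 61/95
P(B|+,+) = (54/95)/(61/95) = 54/61

54/61


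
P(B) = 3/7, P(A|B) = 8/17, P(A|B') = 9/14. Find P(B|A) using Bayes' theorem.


P(A) = P(A|B)P(B) + P(A|B')P(B') = 8/17*3/7 + 9/14*4/7 = 474/833
P(B|A) = P(A|B)P(B)/P(A) = (24/119)/(474/833) = 28/79

28/79


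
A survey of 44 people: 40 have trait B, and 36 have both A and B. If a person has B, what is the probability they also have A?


P(A|B) = P(A∩B)/P(B) = (36/44)/(40/44) = 36/40 = 9/10

9/10


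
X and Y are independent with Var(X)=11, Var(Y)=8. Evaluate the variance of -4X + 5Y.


Independence => Cov(X,Y)=0
Var(-4X + 5Y) = (-4)^2*Var(X) + 5^2*Var(Y)
= 16*11 + 25*8 = 376

376


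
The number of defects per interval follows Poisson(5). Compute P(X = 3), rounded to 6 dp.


P(X=3) = e^(-5) * 5^3 / 3!
≈ 0.006737946999 * 125 / 6
≈ 0.140374

0.140374


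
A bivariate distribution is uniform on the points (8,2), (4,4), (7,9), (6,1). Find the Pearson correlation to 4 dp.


Cov(X,Y) = 0.2500, Var(X) = 2.1875, Var(Y) = 9.5000
rho = Cov/(sqrt(VarX)*sqrt(VarY)) = 0.0548

0.0548


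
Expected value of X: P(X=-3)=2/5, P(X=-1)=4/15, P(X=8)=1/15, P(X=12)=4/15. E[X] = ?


E[X] = sum(x * P(x))
= -3*2/5 - 1*4/15 + 8*1/15 + 12*4/15
= 34/15

34/15


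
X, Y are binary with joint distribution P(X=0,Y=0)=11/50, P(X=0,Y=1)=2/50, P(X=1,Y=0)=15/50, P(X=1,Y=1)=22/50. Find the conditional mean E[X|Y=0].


P(Y=0) = 26/50
E[X|Y=0] = (0*11 + 1*15)/26 = 15/26

15/26


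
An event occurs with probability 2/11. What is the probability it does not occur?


P(A') = 1 - P(A) = 1 - 2/11 = 9/11

9/11


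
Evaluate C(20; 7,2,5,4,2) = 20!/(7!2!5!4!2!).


20! = 2432902008176640000
Denominator: 7!=5040 * 2!=2 * 5!=120 * 4!=24 * 2!=2
Coefficient = 2432902008176640000 / 58060800 = 41902660800

41902660800


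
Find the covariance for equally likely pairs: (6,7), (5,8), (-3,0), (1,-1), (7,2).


E[X]=16/5, E[Y]=16/5, E[XY]=19
Cov(X,Y) = E[XY] - E[X]E[Y] = 19 - 16/5*16/5 = 219/25

219/25


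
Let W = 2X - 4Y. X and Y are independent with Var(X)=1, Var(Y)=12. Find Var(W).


Independence => Cov(X,Y)=0
Var(2X - 4Y) = 2^2*Var(X) + (-4)^2*Var(Y)
= 4*1 + 16*12 = 196

196


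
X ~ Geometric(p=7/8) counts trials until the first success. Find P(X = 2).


P(X=2) = (1-p)^1 * p = (1/8)^1 * 7/8
= 1/8 * 7/8 = 7/64

7/64


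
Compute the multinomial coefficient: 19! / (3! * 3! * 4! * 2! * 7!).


19! = 121645100408832000
Denominator: 3!=6 * 3!=6 * 4!=24 * 2!=2 * 7!=5040
Coefficient = 121645100408832000 / 8709120 = 13967553600

13967553600


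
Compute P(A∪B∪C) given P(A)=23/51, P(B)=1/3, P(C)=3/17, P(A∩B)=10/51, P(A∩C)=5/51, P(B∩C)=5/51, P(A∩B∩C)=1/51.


P(A∪B∪C) = P(A)+P(B)+P(C) - P(AB)-P(AC)-P(BC) + P(ABC)
= 23/51+1/3+3/17 - 10/51-5/51-5/51 + 1/51
= 10/17

10/17


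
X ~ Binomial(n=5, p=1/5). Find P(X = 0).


P(X=0) = C(5,0) * p^0 * (1-p)^5
= 1 * 1 * 1024/3125
= 1024/3125

1024/3125


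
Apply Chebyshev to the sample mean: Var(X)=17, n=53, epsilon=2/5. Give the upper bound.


Var(Xbar) = Var(X)/n = 17/53
Chebyshev: P(|Xbar-mu| >= 2/5) <= Var(Xbar)/(2/5)^2 = (17/53)/(4/25) = 425/212
Bound exceeds 1, so trivial bound: 1

1


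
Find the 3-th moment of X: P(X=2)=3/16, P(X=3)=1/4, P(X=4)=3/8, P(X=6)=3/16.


E[X^3] = sum(x^3 * P(x))
= 8*3/16 + 27*1/4 + 64*3/8 + 216*3/16
= 291/4

291/4


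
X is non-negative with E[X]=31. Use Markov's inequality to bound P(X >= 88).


Markov: P(X >= a) <= E[X]/a
P(X >= 88) <= 31/88

31/88


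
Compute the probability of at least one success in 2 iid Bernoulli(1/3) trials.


P(at least one) = 1 - P(none)
P(none) = (1 - 1/3)^2 = (2/3)^2 = 4/9
P(at least one) = 1 - 4/9 = 5/9

5/9


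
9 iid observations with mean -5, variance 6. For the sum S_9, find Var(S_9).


By independence, Var(S_n) = n*Var(X_1) = 9*6 = 54

54


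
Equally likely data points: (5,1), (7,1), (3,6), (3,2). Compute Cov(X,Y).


E[X]=9/2, E[Y]=5/2, E[XY]=9
Cov(X,Y) = E[XY] - E[X]E[Y] = 9 - 9/2*5/2 = -9/4

-9/4


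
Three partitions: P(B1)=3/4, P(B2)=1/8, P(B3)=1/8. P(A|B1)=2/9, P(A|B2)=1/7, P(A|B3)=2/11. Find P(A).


P(A) = P(A|B1)P(B1) + P(A|B2)P(B2) + P(A|B3)P(B3)
= 2/9*3/4 + 1/7*1/8 + 2/11*1/8
= 1/6 + 1/56 + 1/44 = 383/1848

383/1848


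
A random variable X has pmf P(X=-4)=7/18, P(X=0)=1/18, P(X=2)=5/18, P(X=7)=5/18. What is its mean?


E[X] = sum(x * P(x))
= -4*7/18 + 0*1/18 + 2*5/18 + 7*5/18
= 17/18

17/18


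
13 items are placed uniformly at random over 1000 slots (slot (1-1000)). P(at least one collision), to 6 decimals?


P(all different) = prod((1000-i)/1000 for i=0..12) = 0.924662
P(at least one match) = 1 - 0.924662 = 0.075338

0.075338


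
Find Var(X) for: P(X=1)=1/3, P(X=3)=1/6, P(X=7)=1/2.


E[X] = 13/3, E[X^2] = 79/3
Var(X) = E[X^2] - (E[X])^2 = 79/3 - (13/3)^2 = 68/9

68/9


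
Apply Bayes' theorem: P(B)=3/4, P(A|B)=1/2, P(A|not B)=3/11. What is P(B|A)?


P(A) = P(A|B)P(B) + P(A|B')P(B') = 1/2*3/4 + 3/11*1/4 = 39/88
P(B|A) = P(A|B)P(B)/P(A) = (3/8)/(39/88) = 11/13

11/13


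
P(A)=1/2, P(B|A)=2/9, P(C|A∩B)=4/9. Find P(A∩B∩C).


P(A∩B∩C) = P(A) * P(B|A) * P(C|A∩B)
= 1/2 * 2/9 * 4/9
= 1/9 * 4/9 = 4/81

4/81


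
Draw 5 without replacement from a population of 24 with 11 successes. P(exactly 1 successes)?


P(X=1) = C(11,1)*C(13,4) / C(24,5)
= 11*715 / 42504
= 7865/42504 = 715/3864

715/3864


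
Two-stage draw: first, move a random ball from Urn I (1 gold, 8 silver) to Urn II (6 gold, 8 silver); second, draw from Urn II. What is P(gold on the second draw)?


P(transfer gold) = 1/9; P(transfer silver) = 8/9
If gold transferred: Urn II has 7 gold of 15, so P(gold|gold moved) = 7/15
If silver transferred: Urn II has 6 gold of 15, so P(gold|silver moved) = 2/5
By total probability: P(gold) = 1/9*7/15 + 8/9*2/5 = 11/27

11/27


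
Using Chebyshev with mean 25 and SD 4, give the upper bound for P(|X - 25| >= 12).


k = 12/4 = 3
Chebyshev: P(|X-mu| >= k*sigma) <= 1/k^2 = 1/3^2 = 1/9

1/9


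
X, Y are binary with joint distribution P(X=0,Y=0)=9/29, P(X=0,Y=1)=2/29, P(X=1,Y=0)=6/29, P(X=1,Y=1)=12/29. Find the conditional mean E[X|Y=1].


P(Y=1) = 14/29
E[X|Y=1] = (0*2 + 1*12)/14 = 12/14 = 6/7

6/7


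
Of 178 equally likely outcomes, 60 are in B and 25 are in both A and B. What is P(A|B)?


P(A|B) = P(A∩B)/P(B) = (25/178)/(60/178) = 25/60 = 5/12

5/12


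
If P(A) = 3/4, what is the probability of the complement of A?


P(A') = 1 - P(A) = 1 - 3/4 = 1/4

1/4


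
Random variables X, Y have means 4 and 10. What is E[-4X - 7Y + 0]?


E[-4X - 7Y + 0] = -4*E[X] - 7*E[Y] + 0
= (-4)*(4) + (-7)*(10) + (0)
= -16 - 70 + 0 = -86

-86


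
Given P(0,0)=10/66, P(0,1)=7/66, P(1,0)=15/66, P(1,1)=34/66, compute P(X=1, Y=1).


Read from table: P(X=1, Y=1) = 34/66 = 17/33

17/33


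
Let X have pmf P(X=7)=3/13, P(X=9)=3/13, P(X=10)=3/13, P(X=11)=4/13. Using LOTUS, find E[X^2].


E[X^2] = sum(g(x)*P(x))
= 49*3/13 + 81*3/13 + 100*3/13 + 121*4/13
= 1174/13

1174/13


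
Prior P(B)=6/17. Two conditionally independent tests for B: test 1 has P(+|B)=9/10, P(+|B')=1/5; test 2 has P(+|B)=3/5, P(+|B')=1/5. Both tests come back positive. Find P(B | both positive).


After test 1: P(+) = 9/10*6/17 + 1/5*11/17 = 38/85
P(B|+) = (27/85)/(38/85) = 27/38
After test 2 (use post1 as new prior): P(+) = 3/5*27/38 + 1/5*11/38 = 46/95
P(B|+,+) = (81/190)/(46/95) = 81/92

81/92


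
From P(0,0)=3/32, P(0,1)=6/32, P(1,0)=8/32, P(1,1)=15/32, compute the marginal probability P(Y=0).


P(Y=0) = P(0,0)+P(1,0) = 3/32 + 8/32 = 11/32

11/32


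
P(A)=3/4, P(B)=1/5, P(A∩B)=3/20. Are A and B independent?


P(A)*P(B) = 3/4*1/5 = 3/20
P(A∩B) = 3/20, which equals P(A)P(B), so independent

Yes, A and B are independent


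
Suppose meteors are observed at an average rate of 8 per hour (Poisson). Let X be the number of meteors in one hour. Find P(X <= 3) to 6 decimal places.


P(X<=3) = e^(-8)*8^0/0! + e^(-8)*8^1/1! + e^(-8)*8^2/2! + e^(-8)*8^3/3!
≈ 0.0003354626 + 0.0026837010 + 0.0107348041 + 0.0286261442
= 0.0423801119
≈ 0.042380

0.042380


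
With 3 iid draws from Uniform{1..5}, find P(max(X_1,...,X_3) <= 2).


P(max <= 2) = P(all X_i <= 2) = (P(X_1 <= 2))^3
= (2/5)^3 = 8/125

8/125


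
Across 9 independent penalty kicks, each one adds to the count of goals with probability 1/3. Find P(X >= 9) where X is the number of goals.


P(X>=9) = P(X=9)
= 1/19683
= 1/19683

1/19683


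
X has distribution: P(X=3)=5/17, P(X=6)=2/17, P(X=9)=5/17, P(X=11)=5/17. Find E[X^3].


E[X^3] = sum(g(x)*P(x))
= 27*5/17 + 216*2/17 + 729*5/17 + 1331*5/17
= 10867/17

10867/17


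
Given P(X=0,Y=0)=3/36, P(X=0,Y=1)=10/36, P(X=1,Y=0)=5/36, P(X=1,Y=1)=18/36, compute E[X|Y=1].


P(Y=1) = 28/36
E[X|Y=1] = (0*10 + 1*18)/28 = 18/28 = 9/14

9/14


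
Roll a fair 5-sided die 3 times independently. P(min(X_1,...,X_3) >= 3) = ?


P(min >= 3) = P(all X_i >= 3) = (P(X_1 >= 3))^3
= (3/5)^3 = 27/125

27/125


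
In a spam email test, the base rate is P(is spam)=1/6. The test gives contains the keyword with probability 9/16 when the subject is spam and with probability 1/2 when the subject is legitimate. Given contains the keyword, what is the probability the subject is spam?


P(A) = P(A|B)P(B) + P(A|B')P(B') = 9/16*1/6 + 1/2*5/6 = 49/96
P(B|A) = P(A|B)P(B)/P(A) = (3/32)/(49/96) = 9/49

9/49


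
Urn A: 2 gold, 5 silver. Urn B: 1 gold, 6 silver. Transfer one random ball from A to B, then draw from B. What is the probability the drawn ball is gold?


P(transfer gold) = 2/7; P(transfer silver) = 5/7
If gold transferred: Urn II has 2 gold of 8, so P(gold|gold moved) = 1/4
If silver transferred: Urn II has 1 gold of 8, so P(gold|silver moved) = 1/8
By total probability: P(gold) = 2/7*1/4 + 5/7*1/8 = 9/56

9/56


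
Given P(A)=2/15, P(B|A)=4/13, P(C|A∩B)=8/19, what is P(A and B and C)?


P(A∩B∩C) = P(A) * P(B|A) * P(C|A∩B)
= 2/15 * 4/13 * 8/19
= 8/195 * 8/19 = 64/3705

64/3705


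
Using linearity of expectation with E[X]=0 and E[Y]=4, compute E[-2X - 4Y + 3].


E[-2X - 4Y + 3] = -2*E[X] - 4*E[Y] + 3
= (-2)*(0) + (-4)*(4) + (3)
= 0 - 16 + 3 = -13

-13


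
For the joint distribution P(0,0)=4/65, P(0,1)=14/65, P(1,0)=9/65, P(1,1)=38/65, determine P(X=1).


P(X=1) = P(1,0)+P(1,1) = 9/65 + 38/65 = 47/65

47/65


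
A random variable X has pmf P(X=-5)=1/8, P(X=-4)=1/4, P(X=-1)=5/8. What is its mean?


E[X] = sum(x * P(x))
= -5*1/8 - 4*1/4 - 1*5/8
= -9/4

-9/4


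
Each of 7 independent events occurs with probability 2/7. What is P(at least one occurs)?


P(at least one) = 1 - P(none)
P(none) = (1 - 2/7)^7 = (5/7)^7 = 78125/823543
P(at least one) = 1 - 78125/823543 = 745418/823543

745418/823543


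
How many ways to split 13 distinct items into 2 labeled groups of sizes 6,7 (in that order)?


13! = 6227020800
Denominator: 6!=720 * 7!=5040
Coefficient = 6227020800 / 3628800 = 1716

1716


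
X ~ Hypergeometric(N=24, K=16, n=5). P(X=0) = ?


P(X=0) = C(16,0)*C(8,5) / C(24,5)
= 1*56 / 42504
= 56/42504 = 1/759

1/759


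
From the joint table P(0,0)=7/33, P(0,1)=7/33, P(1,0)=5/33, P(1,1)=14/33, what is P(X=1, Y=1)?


Read from table: P(X=1, Y=1) = 14/33

14/33


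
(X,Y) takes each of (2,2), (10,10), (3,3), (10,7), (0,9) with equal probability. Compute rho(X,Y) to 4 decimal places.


Cov(X,Y) = 5.6000, Var(X) = 17.6000, Var(Y) = 10.1600
rho = Cov/(sqrt(VarX)*sqrt(VarY)) = 0.4188

0.4188


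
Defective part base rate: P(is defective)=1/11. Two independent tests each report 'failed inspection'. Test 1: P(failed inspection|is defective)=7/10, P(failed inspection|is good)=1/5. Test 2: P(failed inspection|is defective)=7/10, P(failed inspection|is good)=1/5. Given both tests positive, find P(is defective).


After test 1: P(+) = 7/10*1/11 + 1/5*10/11 = 27/110
P(B|+) = (7/110)/(27/110) = 7/27
After test 2 (use post1 as new prior): P(+) = 7/10*7/27 + 1/5*20/27 = 89/270
P(B|+,+) = (49/270)/(89/270) = 49/89

49/89


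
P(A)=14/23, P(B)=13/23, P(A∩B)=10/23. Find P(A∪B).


P(A∪B) = P(A) + P(B) - P(A∩B)
= 14/23 + 13/23 - 10/23 = 17/23

17/23


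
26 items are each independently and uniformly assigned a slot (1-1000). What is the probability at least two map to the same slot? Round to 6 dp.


P(all different) = prod((1000-i)/1000 for i=0..25) = 0.720508
P(at least one match) = 1 - 0.720508 = 0.279492

0.279492


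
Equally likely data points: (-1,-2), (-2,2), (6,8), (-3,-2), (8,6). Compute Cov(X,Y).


E[X]=8/5, E[Y]=12/5, E[XY]=20
Cov(X,Y) = E[XY] - E[X]E[Y] = 20 - 8/5*12/5 = 404/25

404/25


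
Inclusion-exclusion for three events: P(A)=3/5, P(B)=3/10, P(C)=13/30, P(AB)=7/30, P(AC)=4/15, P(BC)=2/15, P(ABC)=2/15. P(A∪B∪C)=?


P(A∪B∪C) = P(A)+P(B)+P(C) - P(AB)-P(AC)-P(BC) + P(ABC)
= 3/5+3/10+13/30 - 7/30-4/15-2/15 + 2/15
= 5/6

5/6


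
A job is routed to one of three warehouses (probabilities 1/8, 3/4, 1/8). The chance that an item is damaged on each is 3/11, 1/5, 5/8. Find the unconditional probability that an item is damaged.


P(A) = P(A|B1)P(B1) + P(A|B2)P(B2) + P(A|B3)P(B3)
= 3/11*1/8 + 1/5*3/4 + 5/8*1/8
= 3/88 + 3/20 + 5/64 = 923/3520

923/3520


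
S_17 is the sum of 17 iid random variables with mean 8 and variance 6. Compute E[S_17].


E[S_n] = n*E[X_1] = 17*8 = 136

136


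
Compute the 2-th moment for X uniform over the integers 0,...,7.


E[X^2] = (1/8) * sum(x^2 for x=0..7)
= 140/8 = 35/2

35/2


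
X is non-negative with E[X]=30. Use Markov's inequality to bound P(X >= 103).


Markov: P(X >= a) <= E[X]/a
P(X >= 103) <= 30/103

30/103


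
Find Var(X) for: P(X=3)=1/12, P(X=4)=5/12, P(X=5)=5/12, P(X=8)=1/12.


E[X] = 14/3, E[X^2] = 139/6
Var(X) = E[X^2] - (E[X])^2 = 139/6 - (14/3)^2 = 25/18

25/18


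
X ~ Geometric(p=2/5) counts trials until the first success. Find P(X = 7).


P(X=7) = (1-p)^6 * p = (3/5)^6 * 2/5
= 729/15625 * 2/5 = 1458/78125

1458/78125


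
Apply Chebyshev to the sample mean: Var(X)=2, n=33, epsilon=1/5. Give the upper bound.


Var(Xbar) = Var(X)/n = 2/33
Chebyshev: P(|Xbar-mu| >= 1/5) <= Var(Xbar)/(1/5)^2 = (2/33)/(1/25) = 50/33
Bound exceeds 1, so trivial bound: 1

1
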